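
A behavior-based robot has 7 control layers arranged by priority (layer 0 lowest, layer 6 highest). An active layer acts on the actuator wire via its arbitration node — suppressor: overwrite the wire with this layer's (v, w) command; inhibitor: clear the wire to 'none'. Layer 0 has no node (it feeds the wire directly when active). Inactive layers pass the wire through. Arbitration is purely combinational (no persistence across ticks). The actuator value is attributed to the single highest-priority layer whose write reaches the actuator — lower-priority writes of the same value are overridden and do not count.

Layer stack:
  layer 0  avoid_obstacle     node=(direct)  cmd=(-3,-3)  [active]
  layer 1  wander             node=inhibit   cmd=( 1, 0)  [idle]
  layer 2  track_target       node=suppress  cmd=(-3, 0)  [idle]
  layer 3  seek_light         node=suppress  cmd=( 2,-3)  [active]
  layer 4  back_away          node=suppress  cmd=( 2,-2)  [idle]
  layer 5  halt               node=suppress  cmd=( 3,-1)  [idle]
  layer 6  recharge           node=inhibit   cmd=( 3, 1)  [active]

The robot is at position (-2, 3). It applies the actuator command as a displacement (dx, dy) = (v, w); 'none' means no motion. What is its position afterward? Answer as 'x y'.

L0 avoid_obstacle: active, feeds wire = (-3, -3)
L1 wander: idle → wire stays (-3, -3)
L2 track_target: idle → wire stays (-3, -3)
L3 seek_light: active, suppressor → wire = (2, -3)
L4 back_away: idle → wire stays (2, -3)
L5 halt: idle → wire stays (2, -3)
L6 recharge: active, inhibitor → wire = none
actuator = none
position: (-2, 3) + none = (-2, 3)

-2 3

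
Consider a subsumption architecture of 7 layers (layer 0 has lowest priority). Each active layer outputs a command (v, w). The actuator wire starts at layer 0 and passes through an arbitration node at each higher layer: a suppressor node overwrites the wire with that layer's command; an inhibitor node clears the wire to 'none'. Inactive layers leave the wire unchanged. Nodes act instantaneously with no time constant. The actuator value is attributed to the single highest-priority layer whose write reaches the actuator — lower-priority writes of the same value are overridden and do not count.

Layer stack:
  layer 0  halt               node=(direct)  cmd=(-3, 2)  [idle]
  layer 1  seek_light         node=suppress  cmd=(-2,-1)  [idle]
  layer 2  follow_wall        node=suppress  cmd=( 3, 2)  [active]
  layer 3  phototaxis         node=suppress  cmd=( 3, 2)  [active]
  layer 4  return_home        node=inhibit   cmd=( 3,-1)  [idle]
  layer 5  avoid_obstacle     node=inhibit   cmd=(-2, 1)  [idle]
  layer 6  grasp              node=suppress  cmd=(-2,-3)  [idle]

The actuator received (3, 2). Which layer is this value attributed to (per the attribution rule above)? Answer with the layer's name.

[0] halt off; wire := none
[1] seek_light off; pass none
[2] follow_wall on (suppress); wire := (3, 2)
[3] phototaxis on (suppress); wire := (3, 2)
[4] return_home off; pass (3, 2)
[5] avoid_obstacle off; pass (3, 2)
[6] grasp off; pass (3, 2)
output (3, 2)
last writer: layer 3 = phototaxis

phototaxis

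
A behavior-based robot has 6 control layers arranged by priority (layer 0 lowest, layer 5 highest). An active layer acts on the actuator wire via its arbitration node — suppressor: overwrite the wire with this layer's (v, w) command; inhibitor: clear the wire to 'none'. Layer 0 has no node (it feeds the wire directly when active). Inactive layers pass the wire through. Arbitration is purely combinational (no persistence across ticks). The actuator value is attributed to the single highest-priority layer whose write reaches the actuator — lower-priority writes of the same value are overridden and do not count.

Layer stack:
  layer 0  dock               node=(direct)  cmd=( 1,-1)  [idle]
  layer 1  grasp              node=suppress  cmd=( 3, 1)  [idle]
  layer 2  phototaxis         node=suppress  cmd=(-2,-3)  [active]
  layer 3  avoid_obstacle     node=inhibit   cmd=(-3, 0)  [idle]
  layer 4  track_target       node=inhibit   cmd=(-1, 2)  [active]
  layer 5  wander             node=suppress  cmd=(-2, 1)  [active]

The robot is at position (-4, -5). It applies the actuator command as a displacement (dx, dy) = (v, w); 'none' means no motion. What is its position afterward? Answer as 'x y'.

layer 0 (dock) idle — none
layer 1 (grasp) idle — unchanged: none
layer 2 (phototaxis) active — suppresses: (-2, -3)
layer 3 (avoid_obstacle) idle — unchanged: (-2, -3)
layer 4 (track_target) active — inhibits: none
layer 5 (wander) active — suppresses: (-2, 1)
→ actuator (-2, 1)
position: (-4, -5) + (-2, 1) = (-6, -4)

-6 -4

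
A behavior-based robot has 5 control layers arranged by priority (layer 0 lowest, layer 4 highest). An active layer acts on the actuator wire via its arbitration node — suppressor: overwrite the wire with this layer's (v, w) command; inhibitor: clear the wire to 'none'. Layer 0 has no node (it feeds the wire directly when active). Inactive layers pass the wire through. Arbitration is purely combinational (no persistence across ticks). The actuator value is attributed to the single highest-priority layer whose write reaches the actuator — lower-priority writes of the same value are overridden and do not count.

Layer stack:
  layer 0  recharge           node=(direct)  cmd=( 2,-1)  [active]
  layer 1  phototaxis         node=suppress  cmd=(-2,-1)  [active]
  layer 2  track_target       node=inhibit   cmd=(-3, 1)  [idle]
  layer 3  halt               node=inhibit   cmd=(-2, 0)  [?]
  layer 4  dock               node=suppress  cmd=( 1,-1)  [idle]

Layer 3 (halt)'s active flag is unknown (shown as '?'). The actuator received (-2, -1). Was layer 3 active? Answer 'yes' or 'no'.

If layer 3 is active=yes:
  actuator would be none
If layer 3 is active=no:
  actuator would be (-2, -1)
Observed (-2, -1), so layer 3 was idle.

no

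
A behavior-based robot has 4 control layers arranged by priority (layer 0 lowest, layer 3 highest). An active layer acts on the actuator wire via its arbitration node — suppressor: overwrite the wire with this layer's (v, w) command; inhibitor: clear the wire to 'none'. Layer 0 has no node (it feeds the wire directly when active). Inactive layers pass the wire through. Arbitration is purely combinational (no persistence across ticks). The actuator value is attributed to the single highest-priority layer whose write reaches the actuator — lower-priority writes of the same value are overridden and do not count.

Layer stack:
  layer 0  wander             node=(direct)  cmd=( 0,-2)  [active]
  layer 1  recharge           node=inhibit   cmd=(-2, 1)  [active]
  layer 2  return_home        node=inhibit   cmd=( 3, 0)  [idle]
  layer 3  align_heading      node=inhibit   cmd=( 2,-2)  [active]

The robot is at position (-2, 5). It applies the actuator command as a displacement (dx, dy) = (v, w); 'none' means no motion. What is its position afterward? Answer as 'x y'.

[0] wander on; wire := (0, -2)
[1] recharge on (inhibit); wire := none
[2] return_home off; pass none
[3] align_heading on (inhibit); wire := none
output none
position: (-2, 5) + none = (-2, 5)

-2 5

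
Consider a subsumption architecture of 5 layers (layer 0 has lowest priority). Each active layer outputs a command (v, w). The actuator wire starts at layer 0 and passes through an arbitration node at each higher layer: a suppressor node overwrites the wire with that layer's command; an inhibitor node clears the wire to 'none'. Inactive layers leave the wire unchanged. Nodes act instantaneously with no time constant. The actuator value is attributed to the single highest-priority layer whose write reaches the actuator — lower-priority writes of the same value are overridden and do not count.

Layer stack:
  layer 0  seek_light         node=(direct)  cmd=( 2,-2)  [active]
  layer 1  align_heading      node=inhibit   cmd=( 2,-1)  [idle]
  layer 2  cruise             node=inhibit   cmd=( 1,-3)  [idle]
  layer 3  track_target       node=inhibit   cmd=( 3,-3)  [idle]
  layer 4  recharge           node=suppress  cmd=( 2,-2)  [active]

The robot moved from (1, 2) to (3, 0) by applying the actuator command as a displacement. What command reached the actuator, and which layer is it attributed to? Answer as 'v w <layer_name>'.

displacement = (3, 0) − (1, 2) = (2, -2)
[0] seek_light on; wire := (2, -2)
[1] align_heading off; pass (2, -2)
[2] cruise off; pass (2, -2)
[3] track_target off; pass (2, -2)
[4] recharge on (suppress); wire := (2, -2)
output (2, -2) — from layer 4 (recharge)

2 -2 recharge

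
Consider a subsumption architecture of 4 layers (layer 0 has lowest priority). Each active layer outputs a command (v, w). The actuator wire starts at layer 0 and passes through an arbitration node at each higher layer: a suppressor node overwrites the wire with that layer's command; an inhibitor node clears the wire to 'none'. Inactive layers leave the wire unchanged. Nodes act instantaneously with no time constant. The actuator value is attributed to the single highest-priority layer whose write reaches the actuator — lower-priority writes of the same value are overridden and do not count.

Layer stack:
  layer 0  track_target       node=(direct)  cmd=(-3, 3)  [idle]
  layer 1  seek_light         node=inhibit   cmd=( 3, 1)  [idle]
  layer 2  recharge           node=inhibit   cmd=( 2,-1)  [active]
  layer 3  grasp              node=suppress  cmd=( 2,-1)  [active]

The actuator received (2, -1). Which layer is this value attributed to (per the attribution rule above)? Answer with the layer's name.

[0] track_target off; wire := none
[1] seek_light off; pass none
[2] recharge on (inhibit); wire := none
[3] grasp on (suppress); wire := (2, -1)
output (2, -1)
last writer: layer 3 = grasp

grasp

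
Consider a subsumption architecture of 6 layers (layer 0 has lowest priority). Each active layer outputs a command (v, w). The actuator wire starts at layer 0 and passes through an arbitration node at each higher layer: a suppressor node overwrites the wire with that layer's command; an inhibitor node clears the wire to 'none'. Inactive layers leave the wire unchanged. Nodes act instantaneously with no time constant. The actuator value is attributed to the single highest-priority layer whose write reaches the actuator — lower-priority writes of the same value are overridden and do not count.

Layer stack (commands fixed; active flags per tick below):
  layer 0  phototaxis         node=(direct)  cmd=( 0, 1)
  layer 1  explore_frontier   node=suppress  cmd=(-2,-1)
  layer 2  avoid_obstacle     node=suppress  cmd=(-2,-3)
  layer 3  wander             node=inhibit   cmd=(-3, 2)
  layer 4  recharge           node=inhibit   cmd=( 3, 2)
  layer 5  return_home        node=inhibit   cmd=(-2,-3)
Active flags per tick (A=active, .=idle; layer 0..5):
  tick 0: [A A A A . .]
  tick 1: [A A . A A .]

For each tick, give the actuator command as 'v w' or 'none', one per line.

none
none

tick 0:
  L0 phototaxis: active, feeds wire = (0, 1)
  L1 explore_frontier: active, suppressor → wire = (-2, -1)
  L2 avoid_obstacle: active, suppressor → wire = (-2, -3)
  L3 wander: active, inhibitor → wire = none
  L4 recharge: idle → wire stays none
  L5 return_home: idle → wire stays none
  actuator = none
tick 1:
  L0 phototaxis: active, feeds wire = (0, 1)
  L1 explore_frontier: active, suppressor → wire = (-2, -1)
  L2 avoid_obstacle: idle → wire stays (-2, -1)
  L3 wander: active, inhibitor → wire = none
  L4 recharge: active, inhibitor → wire = none
  L5 return_home: idle → wire stays none
  actuator = none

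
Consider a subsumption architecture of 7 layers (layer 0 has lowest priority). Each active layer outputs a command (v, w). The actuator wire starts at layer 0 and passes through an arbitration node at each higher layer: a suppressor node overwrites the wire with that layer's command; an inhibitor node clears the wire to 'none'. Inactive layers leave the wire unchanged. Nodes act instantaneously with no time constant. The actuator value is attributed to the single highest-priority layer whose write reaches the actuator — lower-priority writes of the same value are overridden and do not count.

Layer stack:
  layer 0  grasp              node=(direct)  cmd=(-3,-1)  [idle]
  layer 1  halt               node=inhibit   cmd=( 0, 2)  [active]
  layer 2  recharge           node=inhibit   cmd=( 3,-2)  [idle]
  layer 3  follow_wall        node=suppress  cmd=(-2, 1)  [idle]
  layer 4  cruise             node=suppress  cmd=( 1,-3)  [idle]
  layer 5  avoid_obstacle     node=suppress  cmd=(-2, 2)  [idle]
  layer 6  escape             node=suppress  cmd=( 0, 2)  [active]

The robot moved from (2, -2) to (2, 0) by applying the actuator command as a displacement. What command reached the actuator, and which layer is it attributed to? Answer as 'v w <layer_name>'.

0 2 escape

displacement = (2, 0) − (2, -2) = (0, 2)
[0] grasp off; wire := none
[1] halt on (inhibit); wire := none
[2] recharge off; pass none
[3] follow_wall off; pass none
[4] cruise off; pass none
[5] avoid_obstacle off; pass none
[6] escape on (suppress); wire := (0, 2)
output (0, 2) — from layer 6 (escape)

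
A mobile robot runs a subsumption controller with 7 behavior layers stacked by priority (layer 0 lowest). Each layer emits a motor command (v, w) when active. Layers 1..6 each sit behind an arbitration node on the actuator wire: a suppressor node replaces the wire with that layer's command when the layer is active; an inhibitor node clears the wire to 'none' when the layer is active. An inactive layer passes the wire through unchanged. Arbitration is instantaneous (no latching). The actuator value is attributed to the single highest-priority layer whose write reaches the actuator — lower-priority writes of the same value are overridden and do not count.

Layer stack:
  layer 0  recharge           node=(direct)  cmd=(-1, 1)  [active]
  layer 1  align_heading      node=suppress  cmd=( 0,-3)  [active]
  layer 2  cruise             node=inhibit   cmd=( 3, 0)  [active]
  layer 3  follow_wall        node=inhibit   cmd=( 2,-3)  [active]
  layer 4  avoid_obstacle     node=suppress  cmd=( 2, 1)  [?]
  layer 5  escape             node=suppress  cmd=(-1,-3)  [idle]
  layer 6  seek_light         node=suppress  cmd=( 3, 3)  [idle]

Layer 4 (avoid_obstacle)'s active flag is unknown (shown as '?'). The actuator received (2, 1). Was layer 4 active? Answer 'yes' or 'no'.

yes

If layer 4 is active=yes:
  actuator would be (2, 1)
If layer 4 is active=no:
  actuator would be none
Observed (2, 1), so layer 4 was active.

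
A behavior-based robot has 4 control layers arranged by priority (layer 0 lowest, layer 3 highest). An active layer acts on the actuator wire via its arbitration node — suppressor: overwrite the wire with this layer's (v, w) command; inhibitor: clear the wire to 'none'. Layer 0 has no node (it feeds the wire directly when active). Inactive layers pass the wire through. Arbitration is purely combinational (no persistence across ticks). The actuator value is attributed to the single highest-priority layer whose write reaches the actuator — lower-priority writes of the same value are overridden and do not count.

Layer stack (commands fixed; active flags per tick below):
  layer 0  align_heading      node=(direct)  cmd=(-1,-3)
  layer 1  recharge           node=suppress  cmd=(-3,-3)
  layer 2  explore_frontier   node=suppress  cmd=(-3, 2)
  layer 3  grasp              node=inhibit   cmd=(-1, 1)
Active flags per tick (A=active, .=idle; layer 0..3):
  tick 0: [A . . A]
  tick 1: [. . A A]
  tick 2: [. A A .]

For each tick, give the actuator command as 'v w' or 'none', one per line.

tick 0:
  L0 align_heading: active, feeds wire = (-1, -3)
  L1 recharge: idle → wire stays (-1, -3)
  L2 explore_frontier: idle → wire stays (-1, -3)
  L3 grasp: active, inhibitor → wire = none
  actuator = none
tick 1:
  L0 align_heading: idle → wire = none
  L1 recharge: idle → wire stays none
  L2 explore_frontier: active, suppressor → wire = (-3, 2)
  L3 grasp: active, inhibitor → wire = none
  actuator = none
tick 2:
  L0 align_heading: idle → wire = none
  L1 recharge: active, suppressor → wire = (-3, -3)
  L2 explore_frontier: active, suppressor → wire = (-3, 2)
  L3 grasp: idle → wire stays (-3, 2)
  actuator = (-3, 2)

none
none
-3 2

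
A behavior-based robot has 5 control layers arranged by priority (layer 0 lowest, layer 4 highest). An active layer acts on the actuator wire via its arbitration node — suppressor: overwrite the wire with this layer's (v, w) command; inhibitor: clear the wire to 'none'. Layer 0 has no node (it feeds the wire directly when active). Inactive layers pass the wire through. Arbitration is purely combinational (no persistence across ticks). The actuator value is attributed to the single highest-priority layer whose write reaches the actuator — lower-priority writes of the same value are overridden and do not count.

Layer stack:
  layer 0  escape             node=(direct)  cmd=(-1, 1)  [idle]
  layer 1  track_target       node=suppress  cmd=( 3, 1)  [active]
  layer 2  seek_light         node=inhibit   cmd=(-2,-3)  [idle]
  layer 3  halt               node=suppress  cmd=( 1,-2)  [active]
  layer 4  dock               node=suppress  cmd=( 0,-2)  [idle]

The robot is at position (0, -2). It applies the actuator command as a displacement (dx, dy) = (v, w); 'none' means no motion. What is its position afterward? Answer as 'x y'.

1 -4

[0] escape off; wire := none
[1] track_target on (suppress); wire := (3, 1)
[2] seek_light off; pass (3, 1)
[3] halt on (suppress); wire := (1, -2)
[4] dock off; pass (1, -2)
output (1, -2)
position: (0, -2) + (1, -2) = (1, -4)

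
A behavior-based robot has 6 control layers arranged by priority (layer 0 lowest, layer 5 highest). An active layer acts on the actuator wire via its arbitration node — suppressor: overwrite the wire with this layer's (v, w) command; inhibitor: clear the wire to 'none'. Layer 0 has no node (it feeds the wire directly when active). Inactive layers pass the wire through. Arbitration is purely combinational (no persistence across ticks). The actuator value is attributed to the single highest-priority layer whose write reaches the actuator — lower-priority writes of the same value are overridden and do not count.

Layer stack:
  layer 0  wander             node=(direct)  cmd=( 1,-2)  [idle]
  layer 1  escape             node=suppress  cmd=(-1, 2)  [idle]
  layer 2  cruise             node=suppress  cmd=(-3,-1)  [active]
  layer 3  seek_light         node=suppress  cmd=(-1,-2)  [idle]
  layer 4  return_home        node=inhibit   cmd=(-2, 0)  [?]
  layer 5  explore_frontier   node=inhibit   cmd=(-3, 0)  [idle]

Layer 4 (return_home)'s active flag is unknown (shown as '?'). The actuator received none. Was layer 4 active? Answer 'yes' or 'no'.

If layer 4 is active=yes:
  actuator would be none
If layer 4 is active=no:
  actuator would be (-3, -1)
Observed none, so layer 4 was active.

yes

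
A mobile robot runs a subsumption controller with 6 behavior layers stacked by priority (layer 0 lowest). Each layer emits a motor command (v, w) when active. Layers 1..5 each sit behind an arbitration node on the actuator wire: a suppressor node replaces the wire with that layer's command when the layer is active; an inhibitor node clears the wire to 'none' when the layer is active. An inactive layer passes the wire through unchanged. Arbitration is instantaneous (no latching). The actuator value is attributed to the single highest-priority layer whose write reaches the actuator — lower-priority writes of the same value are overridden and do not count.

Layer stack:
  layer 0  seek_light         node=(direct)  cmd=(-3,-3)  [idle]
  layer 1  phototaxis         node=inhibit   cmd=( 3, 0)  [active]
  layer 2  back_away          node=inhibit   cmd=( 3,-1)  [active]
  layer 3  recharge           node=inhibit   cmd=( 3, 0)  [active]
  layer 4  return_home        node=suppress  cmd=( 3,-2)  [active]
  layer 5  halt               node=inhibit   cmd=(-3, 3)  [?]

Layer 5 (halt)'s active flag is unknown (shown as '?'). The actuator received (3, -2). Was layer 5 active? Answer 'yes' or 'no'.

no

If layer 5 is active=yes:
  actuator would be none
If layer 5 is active=no:
  actuator would be (3, -2)
Observed (3, -2), so layer 5 was idle.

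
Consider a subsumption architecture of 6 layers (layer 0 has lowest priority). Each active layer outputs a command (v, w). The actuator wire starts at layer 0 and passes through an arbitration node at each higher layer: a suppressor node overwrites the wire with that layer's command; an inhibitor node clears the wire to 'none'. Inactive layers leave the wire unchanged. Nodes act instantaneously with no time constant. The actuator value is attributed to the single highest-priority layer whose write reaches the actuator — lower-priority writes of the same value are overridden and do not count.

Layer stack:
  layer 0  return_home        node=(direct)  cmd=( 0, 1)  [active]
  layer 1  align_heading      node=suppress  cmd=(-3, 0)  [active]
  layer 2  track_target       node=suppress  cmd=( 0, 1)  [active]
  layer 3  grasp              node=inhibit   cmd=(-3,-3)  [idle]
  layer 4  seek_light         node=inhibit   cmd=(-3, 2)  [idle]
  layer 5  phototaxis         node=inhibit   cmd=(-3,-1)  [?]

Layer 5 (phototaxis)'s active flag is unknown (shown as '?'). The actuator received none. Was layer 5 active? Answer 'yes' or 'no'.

yes

If layer 5 is active=yes:
  actuator would be none
If layer 5 is active=no:
  actuator would be (0, 1)
Observed none, so layer 5 was active.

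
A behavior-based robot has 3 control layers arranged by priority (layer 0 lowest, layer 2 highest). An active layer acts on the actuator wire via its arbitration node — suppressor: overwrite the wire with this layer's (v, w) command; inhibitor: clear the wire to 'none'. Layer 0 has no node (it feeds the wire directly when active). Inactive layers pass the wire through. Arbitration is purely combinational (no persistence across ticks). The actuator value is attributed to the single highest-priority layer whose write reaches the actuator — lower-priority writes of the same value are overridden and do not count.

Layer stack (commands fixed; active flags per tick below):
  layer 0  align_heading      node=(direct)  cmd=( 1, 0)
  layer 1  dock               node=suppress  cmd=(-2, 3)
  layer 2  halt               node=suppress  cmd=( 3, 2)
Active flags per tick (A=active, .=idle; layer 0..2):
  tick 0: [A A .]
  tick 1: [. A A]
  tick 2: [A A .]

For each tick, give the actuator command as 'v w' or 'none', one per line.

-2 3
3 2
-2 3

tick 0:
  L0 align_heading: active, feeds wire = (1, 0)
  L1 dock: active, suppressor → wire = (-2, 3)
  L2 halt: idle → wire stays (-2, 3)
  actuator = (-2, 3)
tick 1:
  L0 align_heading: idle → wire = none
  L1 dock: active, suppressor → wire = (-2, 3)
  L2 halt: active, suppressor → wire = (3, 2)
  actuator = (3, 2)
tick 2:
  L0 align_heading: active, feeds wire = (1, 0)
  L1 dock: active, suppressor → wire = (-2, 3)
  L2 halt: idle → wire stays (-2, 3)
  actuator = (-2, 3)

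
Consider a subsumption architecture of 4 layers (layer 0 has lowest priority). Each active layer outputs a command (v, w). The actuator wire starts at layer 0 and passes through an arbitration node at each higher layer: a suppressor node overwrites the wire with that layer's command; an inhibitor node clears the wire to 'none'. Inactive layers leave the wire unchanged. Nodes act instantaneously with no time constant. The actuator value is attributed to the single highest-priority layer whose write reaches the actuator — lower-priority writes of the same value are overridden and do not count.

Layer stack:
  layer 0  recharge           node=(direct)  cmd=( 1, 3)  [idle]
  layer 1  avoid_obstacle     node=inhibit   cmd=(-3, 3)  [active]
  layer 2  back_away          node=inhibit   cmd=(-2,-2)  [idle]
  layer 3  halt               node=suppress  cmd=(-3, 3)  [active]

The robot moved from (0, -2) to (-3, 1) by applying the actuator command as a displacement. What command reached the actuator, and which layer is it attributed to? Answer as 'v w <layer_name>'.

displacement = (-3, 1) − (0, -2) = (-3, 3)
[0] recharge off; wire := none
[1] avoid_obstacle on (inhibit); wire := none
[2] back_away off; pass none
[3] halt on (suppress); wire := (-3, 3)
output (-3, 3) — from layer 3 (halt)

-3 3 halt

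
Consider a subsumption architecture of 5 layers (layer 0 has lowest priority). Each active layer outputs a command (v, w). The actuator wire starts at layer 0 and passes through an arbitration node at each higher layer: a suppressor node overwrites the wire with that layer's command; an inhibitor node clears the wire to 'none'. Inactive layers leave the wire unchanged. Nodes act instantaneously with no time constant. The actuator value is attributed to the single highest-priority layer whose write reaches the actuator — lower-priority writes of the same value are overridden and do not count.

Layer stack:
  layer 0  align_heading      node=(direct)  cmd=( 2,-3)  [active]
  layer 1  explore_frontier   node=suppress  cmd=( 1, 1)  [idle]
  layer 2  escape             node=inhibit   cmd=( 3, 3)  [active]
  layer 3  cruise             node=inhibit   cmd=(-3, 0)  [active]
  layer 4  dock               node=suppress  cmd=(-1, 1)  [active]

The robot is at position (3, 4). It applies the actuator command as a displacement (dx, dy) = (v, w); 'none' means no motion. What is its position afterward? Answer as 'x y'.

L0 align_heading: active, feeds wire = (2, -3)
L1 explore_frontier: idle → wire stays (2, -3)
L2 escape: active, inhibitor → wire = none
L3 cruise: active, inhibitor → wire = none
L4 dock: active, suppressor → wire = (-1, 1)
actuator = (-1, 1)
position: (3, 4) + (-1, 1) = (2, 5)

2 5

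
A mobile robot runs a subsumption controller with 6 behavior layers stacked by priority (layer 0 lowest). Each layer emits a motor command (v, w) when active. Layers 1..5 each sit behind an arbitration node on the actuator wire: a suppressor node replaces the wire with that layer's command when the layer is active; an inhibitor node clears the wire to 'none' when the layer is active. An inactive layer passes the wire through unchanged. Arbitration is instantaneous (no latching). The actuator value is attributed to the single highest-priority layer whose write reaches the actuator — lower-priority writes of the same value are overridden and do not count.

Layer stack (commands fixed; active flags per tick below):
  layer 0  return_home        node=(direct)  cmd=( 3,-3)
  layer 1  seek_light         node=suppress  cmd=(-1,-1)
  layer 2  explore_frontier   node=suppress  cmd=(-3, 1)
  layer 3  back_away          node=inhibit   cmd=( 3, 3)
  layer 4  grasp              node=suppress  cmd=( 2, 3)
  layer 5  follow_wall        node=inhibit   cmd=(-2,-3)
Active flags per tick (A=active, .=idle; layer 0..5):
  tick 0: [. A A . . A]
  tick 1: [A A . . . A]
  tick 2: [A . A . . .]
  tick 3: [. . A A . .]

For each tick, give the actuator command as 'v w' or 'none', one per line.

tick 0:
  [0] return_home off; wire := none
  [1] seek_light on (suppress); wire := (-1, -1)
  [2] explore_frontier on (suppress); wire := (-3, 1)
  [3] back_away off; pass (-3, 1)
  [4] grasp off; pass (-3, 1)
  [5] follow_wall on (inhibit); wire := none
  output none
tick 1:
  [0] return_home on; wire := (3, -3)
  [1] seek_light on (suppress); wire := (-1, -1)
  [2] explore_frontier off; pass (-1, -1)
  [3] back_away off; pass (-1, -1)
  [4] grasp off; pass (-1, -1)
  [5] follow_wall on (inhibit); wire := none
  output none
tick 2:
  [0] return_home on; wire := (3, -3)
  [1] seek_light off; pass (3, -3)
  [2] explore_frontier on (suppress); wire := (-3, 1)
  [3] back_away off; pass (-3, 1)
  [4] grasp off; pass (-3, 1)
  [5] follow_wall off; pass (-3, 1)
  output (-3, 1)
tick 3:
  [0] return_home off; wire := none
  [1] seek_light off; pass none
  [2] explore_frontier on (suppress); wire := (-3, 1)
  [3] back_away on (inhibit); wire := none
  [4] grasp off; pass none
  [5] follow_wall off; pass none
  output none

none
none
-3 1
none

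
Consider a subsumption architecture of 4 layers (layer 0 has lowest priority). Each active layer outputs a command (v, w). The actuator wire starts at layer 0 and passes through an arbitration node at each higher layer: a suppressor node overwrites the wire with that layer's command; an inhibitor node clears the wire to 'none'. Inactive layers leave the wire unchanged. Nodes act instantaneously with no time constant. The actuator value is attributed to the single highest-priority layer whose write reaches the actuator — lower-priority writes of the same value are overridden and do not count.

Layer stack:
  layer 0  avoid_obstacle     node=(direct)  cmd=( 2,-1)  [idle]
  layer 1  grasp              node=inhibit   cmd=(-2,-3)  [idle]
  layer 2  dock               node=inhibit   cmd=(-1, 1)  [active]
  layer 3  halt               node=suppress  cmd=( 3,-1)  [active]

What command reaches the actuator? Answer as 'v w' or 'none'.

layer 0 (avoid_obstacle) idle — none
layer 1 (grasp) idle — unchanged: none
layer 2 (dock) active — inhibits: none
layer 3 (halt) active — suppresses: (3, -1)
→ actuator (3, -1)

3 -1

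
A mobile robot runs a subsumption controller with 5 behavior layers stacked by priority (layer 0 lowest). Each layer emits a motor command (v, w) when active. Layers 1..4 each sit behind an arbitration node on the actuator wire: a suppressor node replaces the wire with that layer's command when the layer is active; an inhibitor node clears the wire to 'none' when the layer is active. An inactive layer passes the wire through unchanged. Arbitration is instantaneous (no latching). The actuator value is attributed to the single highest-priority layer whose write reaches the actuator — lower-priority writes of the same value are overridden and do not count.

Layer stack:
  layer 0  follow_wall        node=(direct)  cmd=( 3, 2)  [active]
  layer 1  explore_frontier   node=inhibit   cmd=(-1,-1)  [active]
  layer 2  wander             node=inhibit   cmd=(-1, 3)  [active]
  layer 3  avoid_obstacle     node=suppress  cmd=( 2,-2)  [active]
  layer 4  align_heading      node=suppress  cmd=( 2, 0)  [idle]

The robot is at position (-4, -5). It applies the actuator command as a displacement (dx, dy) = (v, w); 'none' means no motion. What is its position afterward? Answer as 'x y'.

-2 -7

L0 follow_wall: active, feeds wire = (3, 2)
L1 explore_frontier: active, inhibitor → wire = none
L2 wander: active, inhibitor → wire = none
L3 avoid_obstacle: active, suppressor → wire = (2, -2)
L4 align_heading: idle → wire stays (2, -2)
actuator = (2, -2)
position: (-4, -5) + (2, -2) = (-2, -7)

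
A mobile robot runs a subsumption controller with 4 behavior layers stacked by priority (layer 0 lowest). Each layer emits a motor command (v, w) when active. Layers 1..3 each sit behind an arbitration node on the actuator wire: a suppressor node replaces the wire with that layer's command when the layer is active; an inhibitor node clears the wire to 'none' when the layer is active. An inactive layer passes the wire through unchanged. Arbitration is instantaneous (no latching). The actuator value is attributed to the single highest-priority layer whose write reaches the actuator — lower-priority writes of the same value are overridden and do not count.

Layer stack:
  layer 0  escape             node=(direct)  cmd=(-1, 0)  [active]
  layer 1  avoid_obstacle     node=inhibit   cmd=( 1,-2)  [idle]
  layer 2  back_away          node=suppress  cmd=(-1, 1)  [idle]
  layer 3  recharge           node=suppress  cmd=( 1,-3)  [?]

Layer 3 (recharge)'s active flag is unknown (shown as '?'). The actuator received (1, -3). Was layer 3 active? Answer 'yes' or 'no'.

If layer 3 is active=yes:
  actuator would be (1, -3)
If layer 3 is active=no:
  actuator would be (-1, 0)
Observed (1, -3), so layer 3 was active.

yes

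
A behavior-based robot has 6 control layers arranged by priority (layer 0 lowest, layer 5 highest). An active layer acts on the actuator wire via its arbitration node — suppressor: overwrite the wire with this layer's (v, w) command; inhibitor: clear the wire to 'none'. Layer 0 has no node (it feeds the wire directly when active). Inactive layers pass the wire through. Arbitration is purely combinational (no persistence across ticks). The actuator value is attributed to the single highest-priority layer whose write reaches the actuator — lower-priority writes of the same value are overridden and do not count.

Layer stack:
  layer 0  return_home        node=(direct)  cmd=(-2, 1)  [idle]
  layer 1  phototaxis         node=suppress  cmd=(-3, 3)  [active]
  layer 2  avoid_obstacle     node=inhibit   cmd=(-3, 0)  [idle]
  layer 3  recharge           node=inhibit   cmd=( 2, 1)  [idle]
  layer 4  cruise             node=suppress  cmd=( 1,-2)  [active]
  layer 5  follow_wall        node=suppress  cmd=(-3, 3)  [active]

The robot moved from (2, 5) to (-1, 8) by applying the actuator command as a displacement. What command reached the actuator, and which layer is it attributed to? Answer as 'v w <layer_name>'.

displacement = (-1, 8) − (2, 5) = (-3, 3)
layer 0 (return_home) idle — none
layer 1 (phototaxis) active — suppresses: (-3, 3)
layer 2 (avoid_obstacle) idle — unchanged: (-3, 3)
layer 3 (recharge) idle — unchanged: (-3, 3)
layer 4 (cruise) active — suppresses: (1, -2)
layer 5 (follow_wall) active — suppresses: (-3, 3)
→ actuator (-3, 3) — from layer 5 (follow_wall)

-3 3 follow_wall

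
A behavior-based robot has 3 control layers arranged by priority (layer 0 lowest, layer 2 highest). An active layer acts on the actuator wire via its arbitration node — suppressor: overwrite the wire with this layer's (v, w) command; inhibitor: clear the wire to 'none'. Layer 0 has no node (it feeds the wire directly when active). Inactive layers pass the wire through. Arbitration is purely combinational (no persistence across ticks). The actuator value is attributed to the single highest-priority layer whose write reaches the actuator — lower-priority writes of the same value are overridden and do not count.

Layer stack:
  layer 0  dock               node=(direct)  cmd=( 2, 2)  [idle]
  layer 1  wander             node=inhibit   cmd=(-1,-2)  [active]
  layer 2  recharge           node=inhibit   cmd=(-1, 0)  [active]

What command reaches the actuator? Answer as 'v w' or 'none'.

none

[0] dock off; wire := none
[1] wander on (inhibit); wire := none
[2] recharge on (inhibit); wire := none
output none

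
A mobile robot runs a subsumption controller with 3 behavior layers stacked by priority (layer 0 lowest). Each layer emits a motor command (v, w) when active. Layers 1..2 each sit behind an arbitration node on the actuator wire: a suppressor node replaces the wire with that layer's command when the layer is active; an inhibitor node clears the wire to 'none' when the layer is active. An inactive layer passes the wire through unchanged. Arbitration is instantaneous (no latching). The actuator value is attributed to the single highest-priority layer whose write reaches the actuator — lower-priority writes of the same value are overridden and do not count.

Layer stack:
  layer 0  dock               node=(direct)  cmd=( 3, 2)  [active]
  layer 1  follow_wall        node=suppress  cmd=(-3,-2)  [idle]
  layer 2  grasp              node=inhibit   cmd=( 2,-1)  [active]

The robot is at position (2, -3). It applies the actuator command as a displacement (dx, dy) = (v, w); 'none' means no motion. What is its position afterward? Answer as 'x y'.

L0 dock: active, feeds wire = (3, 2)
L1 follow_wall: idle → wire stays (3, 2)
L2 grasp: active, inhibitor → wire = none
actuator = none
position: (2, -3) + none = (2, -3)

2 -3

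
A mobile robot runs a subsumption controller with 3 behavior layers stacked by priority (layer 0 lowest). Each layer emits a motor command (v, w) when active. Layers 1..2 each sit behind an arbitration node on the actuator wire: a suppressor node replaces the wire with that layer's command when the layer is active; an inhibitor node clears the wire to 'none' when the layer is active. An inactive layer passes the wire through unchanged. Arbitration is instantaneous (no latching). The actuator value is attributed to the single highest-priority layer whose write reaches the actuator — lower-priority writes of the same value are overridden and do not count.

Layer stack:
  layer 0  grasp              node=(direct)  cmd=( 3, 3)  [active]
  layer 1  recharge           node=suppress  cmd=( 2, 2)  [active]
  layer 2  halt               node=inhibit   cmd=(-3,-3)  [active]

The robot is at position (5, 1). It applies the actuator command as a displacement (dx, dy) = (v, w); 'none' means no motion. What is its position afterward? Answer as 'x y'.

L0 grasp: active, feeds wire = (3, 3)
L1 recharge: active, suppressor → wire = (2, 2)
L2 halt: active, inhibitor → wire = none
actuator = none
position: (5, 1) + none = (5, 1)

5 1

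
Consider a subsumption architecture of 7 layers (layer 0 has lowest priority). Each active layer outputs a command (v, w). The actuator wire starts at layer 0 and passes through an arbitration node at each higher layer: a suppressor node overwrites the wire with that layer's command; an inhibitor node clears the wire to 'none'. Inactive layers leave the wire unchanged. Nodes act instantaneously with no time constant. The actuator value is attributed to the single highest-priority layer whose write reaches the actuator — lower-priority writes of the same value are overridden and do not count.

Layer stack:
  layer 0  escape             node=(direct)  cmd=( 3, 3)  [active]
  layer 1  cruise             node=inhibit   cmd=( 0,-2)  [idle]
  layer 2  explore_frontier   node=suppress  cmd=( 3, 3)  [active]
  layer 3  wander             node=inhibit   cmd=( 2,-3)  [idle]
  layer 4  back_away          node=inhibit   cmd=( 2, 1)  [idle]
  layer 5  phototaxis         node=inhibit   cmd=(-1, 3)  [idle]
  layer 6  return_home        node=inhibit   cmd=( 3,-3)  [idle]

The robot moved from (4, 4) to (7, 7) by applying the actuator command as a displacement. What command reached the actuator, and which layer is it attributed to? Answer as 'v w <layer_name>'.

displacement = (7, 7) − (4, 4) = (3, 3)
[0] escape on; wire := (3, 3)
[1] cruise off; pass (3, 3)
[2] explore_frontier on (suppress); wire := (3, 3)
[3] wander off; pass (3, 3)
[4] back_away off; pass (3, 3)
[5] phototaxis off; pass (3, 3)
[6] return_home off; pass (3, 3)
output (3, 3) — from layer 2 (explore_frontier)

3 3 explore_frontier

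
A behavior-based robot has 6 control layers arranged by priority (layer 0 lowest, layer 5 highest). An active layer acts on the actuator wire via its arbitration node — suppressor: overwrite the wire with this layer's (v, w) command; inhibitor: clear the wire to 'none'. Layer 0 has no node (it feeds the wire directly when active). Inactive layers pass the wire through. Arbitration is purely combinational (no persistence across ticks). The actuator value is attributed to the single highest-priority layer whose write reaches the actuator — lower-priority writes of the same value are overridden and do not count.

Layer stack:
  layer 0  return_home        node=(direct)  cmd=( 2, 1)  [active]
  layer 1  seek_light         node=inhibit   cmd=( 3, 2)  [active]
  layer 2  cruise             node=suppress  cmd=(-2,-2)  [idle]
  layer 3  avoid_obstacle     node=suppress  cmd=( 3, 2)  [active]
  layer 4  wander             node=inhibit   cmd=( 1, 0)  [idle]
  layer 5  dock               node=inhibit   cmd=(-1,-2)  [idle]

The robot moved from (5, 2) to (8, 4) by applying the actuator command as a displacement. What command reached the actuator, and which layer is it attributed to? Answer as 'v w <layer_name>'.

3 2 avoid_obstacle

displacement = (8, 4) − (5, 2) = (3, 2)
L0 return_home: active, feeds wire = (2, 1)
L1 seek_light: active, inhibitor → wire = none
L2 cruise: idle → wire stays none
L3 avoid_obstacle: active, suppressor → wire = (3, 2)
L4 wander: idle → wire stays (3, 2)
L5 dock: idle → wire stays (3, 2)
actuator = (3, 2) — from layer 3 (avoid_obstacle)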